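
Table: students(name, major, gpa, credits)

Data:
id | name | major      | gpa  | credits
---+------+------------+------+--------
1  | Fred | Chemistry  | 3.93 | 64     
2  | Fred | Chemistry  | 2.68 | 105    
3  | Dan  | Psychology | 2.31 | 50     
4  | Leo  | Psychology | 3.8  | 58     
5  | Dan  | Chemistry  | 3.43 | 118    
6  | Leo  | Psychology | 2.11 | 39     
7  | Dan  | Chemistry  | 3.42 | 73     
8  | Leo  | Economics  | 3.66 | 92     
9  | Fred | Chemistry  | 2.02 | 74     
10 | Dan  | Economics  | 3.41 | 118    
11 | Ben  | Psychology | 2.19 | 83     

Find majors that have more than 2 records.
SELECT major, COUNT(*) as cnt
FROM students
GROUP BY major
HAVING COUNT(*) > 2

Result:
  Chemistry: 5
  Psychology: 4

Note: HAVING filters groups after aggregation, WHERE filters rows before.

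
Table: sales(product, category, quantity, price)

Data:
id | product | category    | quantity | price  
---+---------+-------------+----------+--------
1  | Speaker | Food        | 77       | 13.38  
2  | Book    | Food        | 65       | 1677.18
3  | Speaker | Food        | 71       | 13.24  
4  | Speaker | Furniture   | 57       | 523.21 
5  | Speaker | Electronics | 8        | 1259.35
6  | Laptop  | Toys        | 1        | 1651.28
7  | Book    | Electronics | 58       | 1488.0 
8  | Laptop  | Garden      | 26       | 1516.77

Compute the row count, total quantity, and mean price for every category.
SELECT category,
       COUNT(*) as cnt,
       SUM(quantity) as total_quantity,
       AVG(price) as avg_price
FROM sales
GROUP BY category

Result:
  Electronics: 2 records, 66 total quantity, 1373.68 avg price
  Food: 3 records, 213 total quantity, 567.93 avg price
  Furniture: 1 records, 57 total quantity, 523.21 avg price
  Garden: 1 records, 26 total quantity, 1516.77 avg price
  Toys: 1 records, 1 total quantity, 1651.28 avg price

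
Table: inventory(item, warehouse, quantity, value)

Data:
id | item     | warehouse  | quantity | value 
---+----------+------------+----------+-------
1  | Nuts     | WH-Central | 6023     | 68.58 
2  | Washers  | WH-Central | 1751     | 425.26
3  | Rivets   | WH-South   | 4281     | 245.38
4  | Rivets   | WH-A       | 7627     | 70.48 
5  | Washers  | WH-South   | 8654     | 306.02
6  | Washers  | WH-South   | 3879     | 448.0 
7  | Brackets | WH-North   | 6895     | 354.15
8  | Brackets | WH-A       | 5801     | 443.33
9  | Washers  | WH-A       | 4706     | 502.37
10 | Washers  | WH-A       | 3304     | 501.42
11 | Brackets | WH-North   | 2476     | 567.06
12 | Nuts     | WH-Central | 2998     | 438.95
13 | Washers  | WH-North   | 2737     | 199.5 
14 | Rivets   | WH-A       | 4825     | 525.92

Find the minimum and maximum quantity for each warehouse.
SELECT warehouse, MIN(quantity), MAX(quantity)
FROM inventory
GROUP BY warehouse

Result:
  WH-A: min=3304, max=7627
  WH-Central: min=1751, max=6023
  WH-North: min=2476, max=6895
  WH-South: min=3879, max=8654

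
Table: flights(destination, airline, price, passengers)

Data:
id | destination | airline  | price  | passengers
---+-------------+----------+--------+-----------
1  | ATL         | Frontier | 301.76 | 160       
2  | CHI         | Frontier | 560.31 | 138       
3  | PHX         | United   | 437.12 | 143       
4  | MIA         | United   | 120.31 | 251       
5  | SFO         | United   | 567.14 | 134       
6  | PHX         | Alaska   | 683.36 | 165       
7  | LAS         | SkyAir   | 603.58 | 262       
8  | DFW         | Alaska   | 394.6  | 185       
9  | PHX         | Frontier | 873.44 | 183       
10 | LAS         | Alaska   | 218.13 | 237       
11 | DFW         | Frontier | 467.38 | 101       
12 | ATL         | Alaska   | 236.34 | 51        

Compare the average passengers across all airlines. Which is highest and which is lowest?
SELECT airline, AVG(passengers)
FROM flights
GROUP BY airline
ORDER BY AVG(passengers)

All groups:
  Frontier: 145.50
  Alaska: 159.50
  United: 176.00
  SkyAir: 262.00

Highest: SkyAir (262.00)
Lowest: Frontier (145.50)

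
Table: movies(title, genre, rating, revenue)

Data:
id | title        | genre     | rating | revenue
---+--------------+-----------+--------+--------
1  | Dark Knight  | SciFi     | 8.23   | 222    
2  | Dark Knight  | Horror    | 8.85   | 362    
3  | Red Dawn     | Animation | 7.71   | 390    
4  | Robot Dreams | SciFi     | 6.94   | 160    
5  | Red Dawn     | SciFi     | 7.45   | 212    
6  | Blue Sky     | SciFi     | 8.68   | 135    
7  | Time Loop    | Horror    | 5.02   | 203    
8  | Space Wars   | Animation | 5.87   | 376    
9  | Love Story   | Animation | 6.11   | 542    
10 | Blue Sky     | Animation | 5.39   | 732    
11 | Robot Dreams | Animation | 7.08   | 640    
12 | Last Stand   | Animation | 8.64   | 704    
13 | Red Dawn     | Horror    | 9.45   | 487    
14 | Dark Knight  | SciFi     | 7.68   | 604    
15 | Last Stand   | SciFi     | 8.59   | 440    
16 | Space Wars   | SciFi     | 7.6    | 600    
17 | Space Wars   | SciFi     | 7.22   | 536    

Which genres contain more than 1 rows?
SELECT genre, COUNT(*) as cnt
FROM movies
GROUP BY genre
HAVING COUNT(*) > 1

Result:
  Animation: 6
  Horror: 3
  SciFi: 8

Note: HAVING filters groups after aggregation, WHERE filters rows before.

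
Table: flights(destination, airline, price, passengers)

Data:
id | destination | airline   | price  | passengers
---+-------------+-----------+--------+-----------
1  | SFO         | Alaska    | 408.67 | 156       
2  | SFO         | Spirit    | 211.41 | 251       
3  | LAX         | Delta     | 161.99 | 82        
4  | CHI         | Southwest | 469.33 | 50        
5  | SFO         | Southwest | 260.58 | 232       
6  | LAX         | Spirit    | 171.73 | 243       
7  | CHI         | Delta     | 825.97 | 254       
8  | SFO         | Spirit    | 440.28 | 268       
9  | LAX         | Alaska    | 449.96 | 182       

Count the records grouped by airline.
SELECT airline, COUNT(*) as count
FROM flights
GROUP BY airline

Result:
  Alaska: 2
  Delta: 2
  Southwest: 2
  Spirit: 3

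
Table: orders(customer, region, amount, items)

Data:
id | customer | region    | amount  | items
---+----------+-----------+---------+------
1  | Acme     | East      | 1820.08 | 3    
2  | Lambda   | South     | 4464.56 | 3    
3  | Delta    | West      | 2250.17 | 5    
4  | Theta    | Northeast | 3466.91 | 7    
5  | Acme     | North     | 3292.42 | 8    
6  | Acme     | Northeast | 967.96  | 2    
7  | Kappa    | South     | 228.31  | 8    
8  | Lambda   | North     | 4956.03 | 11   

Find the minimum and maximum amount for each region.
SELECT region, MIN(amount), MAX(amount)
FROM orders
GROUP BY region

Result:
  East: min=1820.08, max=1820.08
  North: min=3292.42, max=4956.03
  Northeast: min=967.96, max=3466.91
  South: min=228.31, max=4464.56
  West: min=2250.17, max=2250.17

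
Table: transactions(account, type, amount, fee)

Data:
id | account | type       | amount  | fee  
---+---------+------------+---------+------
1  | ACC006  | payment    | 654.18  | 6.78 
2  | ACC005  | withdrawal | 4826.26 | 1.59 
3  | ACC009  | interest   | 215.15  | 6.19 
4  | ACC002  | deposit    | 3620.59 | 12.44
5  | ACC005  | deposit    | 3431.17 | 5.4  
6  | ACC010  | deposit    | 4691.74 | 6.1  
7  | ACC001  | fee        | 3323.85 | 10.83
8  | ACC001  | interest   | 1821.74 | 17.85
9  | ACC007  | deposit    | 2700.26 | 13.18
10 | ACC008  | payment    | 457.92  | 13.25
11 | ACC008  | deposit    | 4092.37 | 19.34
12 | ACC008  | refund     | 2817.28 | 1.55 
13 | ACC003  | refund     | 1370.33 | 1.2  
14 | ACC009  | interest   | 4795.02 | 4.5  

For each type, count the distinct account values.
SELECT type, COUNT(DISTINCT account)
FROM transactions
GROUP BY type

Result:
  deposit: 5 distinct
  fee: 1 distinct
  interest: 2 distinct
  payment: 2 distinct
  refund: 2 distinct
  withdrawal: 1 distinct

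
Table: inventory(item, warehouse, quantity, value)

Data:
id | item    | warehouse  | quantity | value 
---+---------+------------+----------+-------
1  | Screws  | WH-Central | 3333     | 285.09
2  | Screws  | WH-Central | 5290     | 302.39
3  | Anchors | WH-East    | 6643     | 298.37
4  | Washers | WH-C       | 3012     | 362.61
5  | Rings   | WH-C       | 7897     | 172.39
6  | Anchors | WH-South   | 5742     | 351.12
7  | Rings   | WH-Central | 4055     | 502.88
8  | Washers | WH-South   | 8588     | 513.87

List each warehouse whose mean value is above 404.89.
SELECT warehouse, AVG(value)
FROM inventory
GROUP BY warehouse
HAVING AVG(value) > 404.89

Result:
  WH-South: avg=432.50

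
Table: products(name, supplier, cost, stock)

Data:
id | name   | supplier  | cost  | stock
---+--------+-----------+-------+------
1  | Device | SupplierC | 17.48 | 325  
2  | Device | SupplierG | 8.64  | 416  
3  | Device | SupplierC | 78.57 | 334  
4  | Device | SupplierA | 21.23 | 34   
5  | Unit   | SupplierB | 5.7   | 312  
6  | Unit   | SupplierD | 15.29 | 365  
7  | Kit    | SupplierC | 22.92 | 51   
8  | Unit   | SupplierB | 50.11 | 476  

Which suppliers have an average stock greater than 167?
SELECT supplier, AVG(stock)
FROM products
GROUP BY supplier
HAVING AVG(stock) > 167

Result:
  SupplierB: avg=394.00
  SupplierC: avg=236.67
  SupplierD: avg=365.00
  SupplierG: avg=416.00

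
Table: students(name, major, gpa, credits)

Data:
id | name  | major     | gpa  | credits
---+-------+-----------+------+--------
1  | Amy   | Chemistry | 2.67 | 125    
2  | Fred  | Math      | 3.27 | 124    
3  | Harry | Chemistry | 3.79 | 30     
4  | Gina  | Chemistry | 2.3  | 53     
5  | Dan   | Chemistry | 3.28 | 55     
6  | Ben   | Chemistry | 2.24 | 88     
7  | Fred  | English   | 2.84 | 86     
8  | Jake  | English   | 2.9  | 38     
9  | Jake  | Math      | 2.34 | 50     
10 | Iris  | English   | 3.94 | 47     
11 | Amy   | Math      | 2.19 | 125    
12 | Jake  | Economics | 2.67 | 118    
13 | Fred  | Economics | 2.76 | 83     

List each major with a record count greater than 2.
SELECT major, COUNT(*) as cnt
FROM students
GROUP BY major
HAVING COUNT(*) > 2

Result:
  Chemistry: 5
  English: 3
  Math: 3

Note: HAVING filters groups after aggregation, WHERE filters rows before.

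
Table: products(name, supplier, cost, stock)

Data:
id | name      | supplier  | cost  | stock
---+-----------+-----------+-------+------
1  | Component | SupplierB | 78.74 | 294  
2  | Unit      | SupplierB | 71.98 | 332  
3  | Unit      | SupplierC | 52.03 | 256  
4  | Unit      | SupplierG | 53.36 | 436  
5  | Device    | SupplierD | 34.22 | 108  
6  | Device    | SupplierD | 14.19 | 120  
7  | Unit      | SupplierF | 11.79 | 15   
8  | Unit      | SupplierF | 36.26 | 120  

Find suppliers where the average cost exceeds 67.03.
SELECT supplier, AVG(cost)
FROM products
GROUP BY supplier
HAVING AVG(cost) > 67.03

Result:
  SupplierB: avg=75.36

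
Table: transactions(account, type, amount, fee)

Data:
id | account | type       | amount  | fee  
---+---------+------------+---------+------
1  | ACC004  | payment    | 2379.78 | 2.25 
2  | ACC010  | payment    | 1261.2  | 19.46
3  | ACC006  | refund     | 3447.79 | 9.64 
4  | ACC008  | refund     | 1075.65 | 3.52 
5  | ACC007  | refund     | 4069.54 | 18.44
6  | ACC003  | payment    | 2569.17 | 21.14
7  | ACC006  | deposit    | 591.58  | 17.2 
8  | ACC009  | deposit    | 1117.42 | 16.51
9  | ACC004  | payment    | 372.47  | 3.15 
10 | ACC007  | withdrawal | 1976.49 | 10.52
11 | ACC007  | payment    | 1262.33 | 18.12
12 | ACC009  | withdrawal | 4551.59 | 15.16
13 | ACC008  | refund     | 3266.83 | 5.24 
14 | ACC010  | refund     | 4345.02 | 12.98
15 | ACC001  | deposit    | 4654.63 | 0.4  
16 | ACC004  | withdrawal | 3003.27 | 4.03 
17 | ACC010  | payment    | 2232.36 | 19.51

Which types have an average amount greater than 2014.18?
SELECT type, AVG(amount)
FROM transactions
GROUP BY type
HAVING AVG(amount) > 2014.18

Result:
  deposit: avg=2121.21
  refund: avg=3240.97
  withdrawal: avg=3177.12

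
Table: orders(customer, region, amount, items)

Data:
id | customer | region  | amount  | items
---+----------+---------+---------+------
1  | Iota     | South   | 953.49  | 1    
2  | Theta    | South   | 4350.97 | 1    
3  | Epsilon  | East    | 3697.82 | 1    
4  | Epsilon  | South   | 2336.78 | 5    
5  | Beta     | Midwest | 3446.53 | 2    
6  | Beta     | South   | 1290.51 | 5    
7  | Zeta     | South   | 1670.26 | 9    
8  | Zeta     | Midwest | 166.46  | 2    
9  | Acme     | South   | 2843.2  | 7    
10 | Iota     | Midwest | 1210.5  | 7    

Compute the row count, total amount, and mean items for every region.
SELECT region,
       COUNT(*) as cnt,
       SUM(amount) as total_amount,
       AVG(items) as avg_items
FROM orders
GROUP BY region

Result:
  East: 1 records, 3697.82 total amount, 1.00 avg items
  Midwest: 3 records, 4823.49 total amount, 3.67 avg items
  South: 6 records, 13445.21 total amount, 4.67 avg items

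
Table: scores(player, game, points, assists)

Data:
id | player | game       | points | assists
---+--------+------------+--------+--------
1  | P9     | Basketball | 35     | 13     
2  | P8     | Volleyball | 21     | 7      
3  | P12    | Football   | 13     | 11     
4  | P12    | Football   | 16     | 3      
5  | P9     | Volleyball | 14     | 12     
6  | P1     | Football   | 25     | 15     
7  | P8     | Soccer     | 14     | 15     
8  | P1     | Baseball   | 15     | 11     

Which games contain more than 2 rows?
SELECT game, COUNT(*) as cnt
FROM scores
GROUP BY game
HAVING COUNT(*) > 2

Result:
  Football: 3

Note: HAVING filters groups after aggregation, WHERE filters rows before.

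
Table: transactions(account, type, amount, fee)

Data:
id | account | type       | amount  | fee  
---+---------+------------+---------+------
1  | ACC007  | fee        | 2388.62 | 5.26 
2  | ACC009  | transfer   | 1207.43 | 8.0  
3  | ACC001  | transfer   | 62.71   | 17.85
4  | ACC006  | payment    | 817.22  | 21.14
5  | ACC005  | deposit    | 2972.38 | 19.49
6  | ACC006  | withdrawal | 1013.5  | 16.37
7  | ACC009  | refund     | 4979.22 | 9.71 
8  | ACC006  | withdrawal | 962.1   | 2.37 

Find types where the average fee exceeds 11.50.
SELECT type, AVG(fee)
FROM transactions
GROUP BY type
HAVING AVG(fee) > 11.50

Result:
  deposit: avg=19.49
  payment: avg=21.14
  transfer: avg=12.93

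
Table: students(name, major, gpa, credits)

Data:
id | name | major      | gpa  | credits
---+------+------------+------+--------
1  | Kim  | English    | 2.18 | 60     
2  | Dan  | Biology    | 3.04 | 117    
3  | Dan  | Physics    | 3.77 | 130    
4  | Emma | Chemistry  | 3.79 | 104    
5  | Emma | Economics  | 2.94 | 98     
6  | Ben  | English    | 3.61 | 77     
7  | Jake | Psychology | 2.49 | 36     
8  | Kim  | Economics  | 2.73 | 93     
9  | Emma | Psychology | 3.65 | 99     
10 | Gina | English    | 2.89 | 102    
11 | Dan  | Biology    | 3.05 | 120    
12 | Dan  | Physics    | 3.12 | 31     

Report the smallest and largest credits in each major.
SELECT major, MIN(credits), MAX(credits)
FROM students
GROUP BY major

Result:
  Biology: min=117, max=120
  Chemistry: min=104, max=104
  Economics: min=93, max=98
  English: min=60, max=102
  Physics: min=31, max=130
  Psychology: min=36, max=99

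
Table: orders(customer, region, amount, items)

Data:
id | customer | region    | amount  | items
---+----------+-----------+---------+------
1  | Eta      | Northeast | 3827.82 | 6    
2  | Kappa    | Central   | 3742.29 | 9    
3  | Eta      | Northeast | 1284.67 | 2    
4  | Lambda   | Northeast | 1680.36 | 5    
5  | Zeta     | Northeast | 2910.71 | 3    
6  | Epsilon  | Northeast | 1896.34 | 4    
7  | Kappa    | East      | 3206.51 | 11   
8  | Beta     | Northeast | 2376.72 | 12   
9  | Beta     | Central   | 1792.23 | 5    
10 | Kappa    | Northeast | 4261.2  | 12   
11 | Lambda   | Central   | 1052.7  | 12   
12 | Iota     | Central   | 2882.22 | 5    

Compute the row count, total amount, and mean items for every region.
SELECT region,
       COUNT(*) as cnt,
       SUM(amount) as total_amount,
       AVG(items) as avg_items
FROM orders
GROUP BY region

Result:
  Central: 4 records, 9469.44 total amount, 7.75 avg items
  East: 1 records, 3206.51 total amount, 11.00 avg items
  Northeast: 7 records, 18237.82 total amount, 6.29 avg items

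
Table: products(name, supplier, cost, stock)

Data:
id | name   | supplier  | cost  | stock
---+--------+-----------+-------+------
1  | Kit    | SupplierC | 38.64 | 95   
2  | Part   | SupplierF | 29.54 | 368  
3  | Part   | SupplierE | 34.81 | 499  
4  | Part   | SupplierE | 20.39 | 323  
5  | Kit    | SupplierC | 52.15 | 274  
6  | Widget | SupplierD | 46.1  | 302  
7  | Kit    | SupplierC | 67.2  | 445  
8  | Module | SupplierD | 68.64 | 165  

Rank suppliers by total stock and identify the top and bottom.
SELECT supplier, SUM(stock)
FROM products
GROUP BY supplier
ORDER BY SUM(stock)

All groups:
  SupplierF: 368
  SupplierD: 467
  SupplierC: 814
  SupplierE: 822

Highest: SupplierE (822)
Lowest: SupplierF (368)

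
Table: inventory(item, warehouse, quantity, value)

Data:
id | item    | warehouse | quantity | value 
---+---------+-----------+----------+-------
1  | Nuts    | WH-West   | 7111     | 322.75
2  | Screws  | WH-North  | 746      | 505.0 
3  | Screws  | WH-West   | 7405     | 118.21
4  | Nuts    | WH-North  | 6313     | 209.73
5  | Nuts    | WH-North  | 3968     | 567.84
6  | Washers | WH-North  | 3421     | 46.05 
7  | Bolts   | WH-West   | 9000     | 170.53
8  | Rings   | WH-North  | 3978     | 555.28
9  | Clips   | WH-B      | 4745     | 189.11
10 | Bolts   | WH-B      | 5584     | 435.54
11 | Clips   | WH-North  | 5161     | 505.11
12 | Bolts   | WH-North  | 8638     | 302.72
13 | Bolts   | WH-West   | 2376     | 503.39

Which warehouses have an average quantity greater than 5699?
SELECT warehouse, AVG(quantity)
FROM inventory
GROUP BY warehouse
HAVING AVG(quantity) > 5699

Result:
  WH-West: avg=6473.00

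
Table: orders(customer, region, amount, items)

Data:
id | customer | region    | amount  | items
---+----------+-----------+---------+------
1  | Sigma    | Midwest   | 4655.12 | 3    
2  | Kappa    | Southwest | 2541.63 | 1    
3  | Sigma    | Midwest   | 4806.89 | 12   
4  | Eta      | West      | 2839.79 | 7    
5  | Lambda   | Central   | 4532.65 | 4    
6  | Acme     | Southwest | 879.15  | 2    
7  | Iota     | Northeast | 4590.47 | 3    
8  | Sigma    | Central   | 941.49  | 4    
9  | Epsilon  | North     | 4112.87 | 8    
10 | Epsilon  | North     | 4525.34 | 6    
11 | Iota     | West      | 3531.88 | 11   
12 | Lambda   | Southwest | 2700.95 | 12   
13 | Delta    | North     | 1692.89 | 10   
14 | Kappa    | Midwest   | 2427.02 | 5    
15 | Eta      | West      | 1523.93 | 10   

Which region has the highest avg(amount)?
SELECT region, AVG(amount) as val
FROM orders
GROUP BY region
ORDER BY val DESC
LIMIT 1

Result: Northeast with avg(amount) = 4590.47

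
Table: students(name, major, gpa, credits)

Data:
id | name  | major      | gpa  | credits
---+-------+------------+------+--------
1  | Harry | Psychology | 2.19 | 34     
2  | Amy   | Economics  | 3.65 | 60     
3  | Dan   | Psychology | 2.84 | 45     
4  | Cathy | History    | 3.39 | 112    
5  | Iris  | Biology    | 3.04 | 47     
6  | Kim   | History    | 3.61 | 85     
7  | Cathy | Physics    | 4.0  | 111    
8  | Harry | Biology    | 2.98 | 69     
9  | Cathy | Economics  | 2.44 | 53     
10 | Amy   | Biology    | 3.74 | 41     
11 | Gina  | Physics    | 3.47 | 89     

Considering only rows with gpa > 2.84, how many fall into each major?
SELECT major, COUNT(*)
FROM students
WHERE gpa > 2.84
GROUP BY major

Note: WHERE filters rows before grouping.

Result:
  Biology: 3
  Economics: 1
  History: 2
  Physics: 2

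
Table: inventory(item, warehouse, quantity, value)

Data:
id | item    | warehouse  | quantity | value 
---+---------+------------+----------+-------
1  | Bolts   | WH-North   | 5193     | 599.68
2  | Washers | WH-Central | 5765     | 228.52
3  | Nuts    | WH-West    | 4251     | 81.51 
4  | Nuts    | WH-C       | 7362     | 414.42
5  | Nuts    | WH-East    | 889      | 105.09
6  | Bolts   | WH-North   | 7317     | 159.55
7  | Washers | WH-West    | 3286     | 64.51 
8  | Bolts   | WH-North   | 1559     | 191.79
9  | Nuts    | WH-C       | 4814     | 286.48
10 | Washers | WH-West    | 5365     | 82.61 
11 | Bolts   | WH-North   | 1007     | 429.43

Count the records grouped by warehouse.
SELECT warehouse, COUNT(*) as count
FROM inventory
GROUP BY warehouse

Result:
  WH-C: 2
  WH-Central: 1
  WH-East: 1
  WH-North: 4
  WH-West: 3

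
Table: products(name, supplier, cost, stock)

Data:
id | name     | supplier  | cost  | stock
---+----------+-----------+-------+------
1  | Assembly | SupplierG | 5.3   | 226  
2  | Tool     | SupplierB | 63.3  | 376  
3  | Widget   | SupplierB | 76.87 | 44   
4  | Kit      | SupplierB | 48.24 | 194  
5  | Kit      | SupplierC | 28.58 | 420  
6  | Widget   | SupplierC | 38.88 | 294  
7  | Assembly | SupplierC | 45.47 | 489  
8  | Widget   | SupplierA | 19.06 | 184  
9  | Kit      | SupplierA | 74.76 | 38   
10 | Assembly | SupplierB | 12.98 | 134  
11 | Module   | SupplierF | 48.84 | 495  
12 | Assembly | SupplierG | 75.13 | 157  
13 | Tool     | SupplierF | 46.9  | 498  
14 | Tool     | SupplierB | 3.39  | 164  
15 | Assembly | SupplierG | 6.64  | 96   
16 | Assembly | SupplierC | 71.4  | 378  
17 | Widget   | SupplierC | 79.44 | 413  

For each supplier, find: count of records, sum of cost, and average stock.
SELECT supplier,
       COUNT(*) as cnt,
       SUM(cost) as total_cost,
       AVG(stock) as avg_stock
FROM products
GROUP BY supplier

Result:
  SupplierA: 2 records, 93.82 total cost, 111.00 avg stock
  SupplierB: 5 records, 204.78 total cost, 182.40 avg stock
  SupplierC: 5 records, 263.77 total cost, 398.80 avg stock
  SupplierF: 2 records, 95.74 total cost, 496.50 avg stock
  SupplierG: 3 records, 87.07 total cost, 159.67 avg stock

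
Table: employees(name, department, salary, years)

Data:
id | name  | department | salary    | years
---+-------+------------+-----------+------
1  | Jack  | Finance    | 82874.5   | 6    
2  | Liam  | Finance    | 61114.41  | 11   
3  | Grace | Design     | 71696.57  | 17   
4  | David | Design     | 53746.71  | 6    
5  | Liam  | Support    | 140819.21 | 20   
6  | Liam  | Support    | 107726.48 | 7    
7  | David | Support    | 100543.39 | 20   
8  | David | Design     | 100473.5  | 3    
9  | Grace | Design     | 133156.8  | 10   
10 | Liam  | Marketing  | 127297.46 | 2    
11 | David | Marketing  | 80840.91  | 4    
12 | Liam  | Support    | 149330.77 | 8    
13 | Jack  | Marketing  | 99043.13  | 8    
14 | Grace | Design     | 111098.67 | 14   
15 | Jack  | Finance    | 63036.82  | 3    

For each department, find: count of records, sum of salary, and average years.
SELECT department,
       COUNT(*) as cnt,
       SUM(salary) as total_salary,
       AVG(years) as avg_years
FROM employees
GROUP BY department

Result:
  Design: 5 records, 470172.25 total salary, 10.00 avg years
  Finance: 3 records, 207025.73 total salary, 6.67 avg years
  Marketing: 3 records, 307181.50 total salary, 4.67 avg years
  Support: 4 records, 498419.85 total salary, 13.75 avg years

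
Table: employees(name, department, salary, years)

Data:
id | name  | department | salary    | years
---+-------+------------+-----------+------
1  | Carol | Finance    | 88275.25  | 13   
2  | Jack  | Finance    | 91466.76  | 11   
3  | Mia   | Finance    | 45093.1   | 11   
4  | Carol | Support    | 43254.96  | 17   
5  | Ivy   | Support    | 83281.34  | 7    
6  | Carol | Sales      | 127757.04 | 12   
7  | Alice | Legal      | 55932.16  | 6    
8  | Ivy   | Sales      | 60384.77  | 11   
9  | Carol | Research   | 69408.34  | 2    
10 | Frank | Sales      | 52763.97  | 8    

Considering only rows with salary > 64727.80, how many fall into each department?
SELECT department, COUNT(*)
FROM employees
WHERE salary > 64727.80
GROUP BY department

Note: WHERE filters rows before grouping.

Result:
  Finance: 2
  Research: 1
  Sales: 1
  Support: 1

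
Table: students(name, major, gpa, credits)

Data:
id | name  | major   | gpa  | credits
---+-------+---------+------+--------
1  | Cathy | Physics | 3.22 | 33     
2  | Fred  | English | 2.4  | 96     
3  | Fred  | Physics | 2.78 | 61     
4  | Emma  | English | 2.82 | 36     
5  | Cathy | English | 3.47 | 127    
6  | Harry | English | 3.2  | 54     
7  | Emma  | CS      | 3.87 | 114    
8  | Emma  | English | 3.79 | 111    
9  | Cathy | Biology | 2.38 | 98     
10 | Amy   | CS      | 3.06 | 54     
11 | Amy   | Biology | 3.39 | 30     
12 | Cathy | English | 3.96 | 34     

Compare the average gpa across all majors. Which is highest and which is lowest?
SELECT major, AVG(gpa)
FROM students
GROUP BY major
ORDER BY AVG(gpa)

All groups:
  Biology: 2.89
  Physics: 3.00
  English: 3.27
  CS: 3.47

Highest: CS (3.47)
Lowest: Biology (2.89)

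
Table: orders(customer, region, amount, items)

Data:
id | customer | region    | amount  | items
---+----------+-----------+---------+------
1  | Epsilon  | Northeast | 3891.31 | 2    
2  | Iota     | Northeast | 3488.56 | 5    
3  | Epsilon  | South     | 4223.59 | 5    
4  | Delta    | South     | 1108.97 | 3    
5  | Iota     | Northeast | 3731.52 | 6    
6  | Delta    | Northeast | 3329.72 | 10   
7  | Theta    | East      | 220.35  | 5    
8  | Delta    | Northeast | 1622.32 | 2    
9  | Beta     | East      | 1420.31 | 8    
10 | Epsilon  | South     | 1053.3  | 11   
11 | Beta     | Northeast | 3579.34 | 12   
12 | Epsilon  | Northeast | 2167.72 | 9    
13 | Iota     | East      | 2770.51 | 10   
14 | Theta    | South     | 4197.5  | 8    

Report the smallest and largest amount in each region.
SELECT region, MIN(amount), MAX(amount)
FROM orders
GROUP BY region

Result:
  East: min=220.35, max=2770.51
  Northeast: min=1622.32, max=3891.31
  South: min=1053.30, max=4223.59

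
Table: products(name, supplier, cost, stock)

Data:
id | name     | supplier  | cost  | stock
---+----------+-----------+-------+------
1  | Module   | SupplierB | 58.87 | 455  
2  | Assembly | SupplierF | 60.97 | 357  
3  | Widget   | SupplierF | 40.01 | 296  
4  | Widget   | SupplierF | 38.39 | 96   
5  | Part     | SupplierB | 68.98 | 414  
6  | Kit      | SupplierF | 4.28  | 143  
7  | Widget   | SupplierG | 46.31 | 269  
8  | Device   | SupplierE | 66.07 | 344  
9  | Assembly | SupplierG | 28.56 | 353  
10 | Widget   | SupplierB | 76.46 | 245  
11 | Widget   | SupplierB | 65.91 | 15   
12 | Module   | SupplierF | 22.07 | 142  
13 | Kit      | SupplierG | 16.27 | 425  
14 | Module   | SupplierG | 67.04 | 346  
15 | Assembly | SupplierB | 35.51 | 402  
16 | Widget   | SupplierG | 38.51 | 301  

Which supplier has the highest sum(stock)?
SELECT supplier, SUM(stock) as val
FROM products
GROUP BY supplier
ORDER BY val DESC
LIMIT 1

Result: SupplierG with sum(stock) = 1694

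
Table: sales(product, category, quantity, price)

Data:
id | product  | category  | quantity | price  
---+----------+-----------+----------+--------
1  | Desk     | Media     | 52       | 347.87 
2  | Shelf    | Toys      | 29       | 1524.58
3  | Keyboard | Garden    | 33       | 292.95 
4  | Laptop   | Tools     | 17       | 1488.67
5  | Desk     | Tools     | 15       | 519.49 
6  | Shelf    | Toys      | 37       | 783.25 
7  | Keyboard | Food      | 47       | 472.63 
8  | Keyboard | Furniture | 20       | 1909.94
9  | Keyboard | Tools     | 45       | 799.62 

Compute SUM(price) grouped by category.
SELECT category, SUM(price) as result
FROM sales
GROUP BY category

Result:
  Food: 472.63
  Furniture: 1909.94
  Garden: 292.95
  Media: 347.87
  Tools: 2807.78
  Toys: 2307.83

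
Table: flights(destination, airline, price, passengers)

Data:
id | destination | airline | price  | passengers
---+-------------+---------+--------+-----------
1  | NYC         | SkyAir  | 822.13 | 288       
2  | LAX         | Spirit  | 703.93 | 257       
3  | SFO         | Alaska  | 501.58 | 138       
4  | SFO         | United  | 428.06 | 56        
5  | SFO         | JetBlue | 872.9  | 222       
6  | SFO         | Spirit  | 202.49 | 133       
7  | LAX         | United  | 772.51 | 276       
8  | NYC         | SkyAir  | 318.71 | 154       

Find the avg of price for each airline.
SELECT airline, AVG(price) as result
FROM flights
GROUP BY airline

Result:
  Alaska: 501.58
  JetBlue: 872.90
  SkyAir: 570.42
  Spirit: 453.21
  United: 600.29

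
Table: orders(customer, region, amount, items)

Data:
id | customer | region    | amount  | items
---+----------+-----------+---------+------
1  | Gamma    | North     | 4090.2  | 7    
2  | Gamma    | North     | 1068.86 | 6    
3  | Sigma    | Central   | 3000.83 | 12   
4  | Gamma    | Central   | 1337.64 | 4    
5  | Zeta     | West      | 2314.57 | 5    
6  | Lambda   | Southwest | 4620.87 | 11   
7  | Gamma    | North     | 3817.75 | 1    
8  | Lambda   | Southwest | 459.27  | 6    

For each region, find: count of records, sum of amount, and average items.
SELECT region,
       COUNT(*) as cnt,
       SUM(amount) as total_amount,
       AVG(items) as avg_items
FROM orders
GROUP BY region

Result:
  Central: 2 records, 4338.47 total amount, 8.00 avg items
  North: 3 records, 8976.81 total amount, 4.67 avg items
  Southwest: 2 records, 5080.14 total amount, 8.50 avg items
  West: 1 records, 2314.57 total amount, 5.00 avg items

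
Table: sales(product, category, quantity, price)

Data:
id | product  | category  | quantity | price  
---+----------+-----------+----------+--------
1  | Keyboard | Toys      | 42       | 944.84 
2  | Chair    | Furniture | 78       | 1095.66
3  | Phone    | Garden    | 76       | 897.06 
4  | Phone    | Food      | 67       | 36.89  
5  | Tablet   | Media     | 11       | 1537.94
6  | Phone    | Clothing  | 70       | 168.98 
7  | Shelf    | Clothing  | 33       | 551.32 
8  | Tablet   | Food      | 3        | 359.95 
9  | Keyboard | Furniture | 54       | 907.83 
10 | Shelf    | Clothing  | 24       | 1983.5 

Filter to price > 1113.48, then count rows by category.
SELECT category, COUNT(*)
FROM sales
WHERE price > 1113.48
GROUP BY category

Note: WHERE filters rows before grouping.

Result:
  Clothing: 1
  Media: 1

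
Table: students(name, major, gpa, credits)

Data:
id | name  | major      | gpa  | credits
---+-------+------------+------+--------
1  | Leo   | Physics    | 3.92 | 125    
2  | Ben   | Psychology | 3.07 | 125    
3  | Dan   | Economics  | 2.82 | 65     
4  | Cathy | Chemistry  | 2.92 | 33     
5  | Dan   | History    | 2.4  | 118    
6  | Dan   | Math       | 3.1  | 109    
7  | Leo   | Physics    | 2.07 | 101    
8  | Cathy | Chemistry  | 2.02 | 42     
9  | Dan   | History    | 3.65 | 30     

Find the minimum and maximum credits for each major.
SELECT major, MIN(credits), MAX(credits)
FROM students
GROUP BY major

Result:
  Chemistry: min=33, max=42
  Economics: min=65, max=65
  History: min=30, max=118
  Math: min=109, max=109
  Physics: min=101, max=125
  Psychology: min=125, max=125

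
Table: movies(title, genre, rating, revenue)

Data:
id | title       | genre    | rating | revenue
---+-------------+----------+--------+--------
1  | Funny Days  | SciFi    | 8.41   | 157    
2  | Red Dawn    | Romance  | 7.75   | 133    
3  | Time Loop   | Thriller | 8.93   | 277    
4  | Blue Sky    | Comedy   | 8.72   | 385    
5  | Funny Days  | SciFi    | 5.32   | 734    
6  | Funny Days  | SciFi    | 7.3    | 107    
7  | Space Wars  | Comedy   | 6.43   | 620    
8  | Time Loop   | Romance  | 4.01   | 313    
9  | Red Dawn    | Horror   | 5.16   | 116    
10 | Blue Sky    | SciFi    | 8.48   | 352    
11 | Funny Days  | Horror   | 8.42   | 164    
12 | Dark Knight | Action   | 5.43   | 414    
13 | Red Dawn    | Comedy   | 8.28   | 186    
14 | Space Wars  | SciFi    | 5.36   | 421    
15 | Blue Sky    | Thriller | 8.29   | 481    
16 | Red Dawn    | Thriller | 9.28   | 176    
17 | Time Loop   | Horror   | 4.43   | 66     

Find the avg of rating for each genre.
SELECT genre, AVG(rating) as result
FROM movies
GROUP BY genre

Result:
  Action: 5.43
  Comedy: 7.81
  Horror: 6.00
  Romance: 5.88
  SciFi: 6.97
  Thriller: 8.83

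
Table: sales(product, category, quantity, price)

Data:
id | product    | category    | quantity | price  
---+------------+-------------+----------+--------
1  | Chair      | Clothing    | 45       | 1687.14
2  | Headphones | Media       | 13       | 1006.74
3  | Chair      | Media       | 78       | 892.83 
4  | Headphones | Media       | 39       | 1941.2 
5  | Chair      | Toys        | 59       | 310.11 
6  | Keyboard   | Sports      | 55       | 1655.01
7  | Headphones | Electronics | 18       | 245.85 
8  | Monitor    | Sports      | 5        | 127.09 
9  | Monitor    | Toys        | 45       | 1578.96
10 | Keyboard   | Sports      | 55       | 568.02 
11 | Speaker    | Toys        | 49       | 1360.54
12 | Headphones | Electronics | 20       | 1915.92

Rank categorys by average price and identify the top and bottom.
SELECT category, AVG(price)
FROM sales
GROUP BY category
ORDER BY AVG(price)

All groups:
  Sports: 783.37
  Electronics: 1080.89
  Toys: 1083.20
  Media: 1280.26
  Clothing: 1687.14

Highest: Clothing (1687.14)
Lowest: Sports (783.37)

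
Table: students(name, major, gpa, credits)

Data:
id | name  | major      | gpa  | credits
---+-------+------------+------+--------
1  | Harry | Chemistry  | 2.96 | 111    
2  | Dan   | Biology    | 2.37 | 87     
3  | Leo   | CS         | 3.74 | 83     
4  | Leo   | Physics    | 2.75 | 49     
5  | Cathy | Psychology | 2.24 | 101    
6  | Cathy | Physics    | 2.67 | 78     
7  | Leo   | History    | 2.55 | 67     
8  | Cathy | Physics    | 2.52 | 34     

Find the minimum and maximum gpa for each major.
SELECT major, MIN(gpa), MAX(gpa)
FROM students
GROUP BY major

Result:
  Biology: min=2.37, max=2.37
  CS: min=3.74, max=3.74
  Chemistry: min=2.96, max=2.96
  History: min=2.55, max=2.55
  Physics: min=2.52, max=2.75
  Psychology: min=2.24, max=2.24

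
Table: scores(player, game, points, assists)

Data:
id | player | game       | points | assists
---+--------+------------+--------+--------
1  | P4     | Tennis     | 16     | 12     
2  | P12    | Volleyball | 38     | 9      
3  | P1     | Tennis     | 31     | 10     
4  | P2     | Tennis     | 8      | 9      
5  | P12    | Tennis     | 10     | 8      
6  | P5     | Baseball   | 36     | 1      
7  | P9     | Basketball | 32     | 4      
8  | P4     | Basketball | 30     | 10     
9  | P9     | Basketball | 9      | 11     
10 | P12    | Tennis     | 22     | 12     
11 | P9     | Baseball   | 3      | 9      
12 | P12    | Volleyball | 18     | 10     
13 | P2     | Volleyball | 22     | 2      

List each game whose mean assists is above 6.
SELECT game, AVG(assists)
FROM scores
GROUP BY game
HAVING AVG(assists) > 6

Result:
  Basketball: avg=8.33
  Tennis: avg=10.20
  Volleyball: avg=7.00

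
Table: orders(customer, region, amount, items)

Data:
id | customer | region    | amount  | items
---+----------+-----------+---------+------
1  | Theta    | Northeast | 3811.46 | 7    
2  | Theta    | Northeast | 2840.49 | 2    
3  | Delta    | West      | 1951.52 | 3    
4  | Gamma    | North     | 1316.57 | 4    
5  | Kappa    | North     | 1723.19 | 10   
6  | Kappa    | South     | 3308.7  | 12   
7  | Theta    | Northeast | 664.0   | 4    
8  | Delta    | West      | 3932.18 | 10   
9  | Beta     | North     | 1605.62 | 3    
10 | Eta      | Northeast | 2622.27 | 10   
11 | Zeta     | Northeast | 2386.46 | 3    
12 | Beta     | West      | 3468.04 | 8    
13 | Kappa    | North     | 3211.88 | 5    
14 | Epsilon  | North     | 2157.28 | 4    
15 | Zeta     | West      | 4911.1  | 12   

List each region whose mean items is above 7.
SELECT region, AVG(items)
FROM orders
GROUP BY region
HAVING AVG(items) > 7

Result:
  South: avg=12.00
  West: avg=8.25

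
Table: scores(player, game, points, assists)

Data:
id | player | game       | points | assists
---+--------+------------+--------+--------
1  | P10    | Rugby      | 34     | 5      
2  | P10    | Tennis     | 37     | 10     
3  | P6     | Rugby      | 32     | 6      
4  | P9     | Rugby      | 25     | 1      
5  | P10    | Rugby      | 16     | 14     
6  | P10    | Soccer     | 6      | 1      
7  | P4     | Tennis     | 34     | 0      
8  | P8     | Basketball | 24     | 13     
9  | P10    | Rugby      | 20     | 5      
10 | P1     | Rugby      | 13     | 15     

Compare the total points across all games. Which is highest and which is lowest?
SELECT game, SUM(points)
FROM scores
GROUP BY game
ORDER BY SUM(points)

All groups:
  Soccer: 6
  Basketball: 24
  Tennis: 71
  Rugby: 140

Highest: Rugby (140)
Lowest: Soccer (6)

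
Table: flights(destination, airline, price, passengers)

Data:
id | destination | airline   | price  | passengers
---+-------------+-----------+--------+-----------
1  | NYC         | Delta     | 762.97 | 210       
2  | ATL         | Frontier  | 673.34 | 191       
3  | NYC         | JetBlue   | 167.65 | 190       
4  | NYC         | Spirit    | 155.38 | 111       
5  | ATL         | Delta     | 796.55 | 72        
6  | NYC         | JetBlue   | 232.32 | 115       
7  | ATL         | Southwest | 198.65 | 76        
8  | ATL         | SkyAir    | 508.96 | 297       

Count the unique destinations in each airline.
SELECT airline, COUNT(DISTINCT destination)
FROM flights
GROUP BY airline

Result:
  Delta: 2 distinct
  Frontier: 1 distinct
  JetBlue: 1 distinct
  SkyAir: 1 distinct
  Southwest: 1 distinct
  Spirit: 1 distinct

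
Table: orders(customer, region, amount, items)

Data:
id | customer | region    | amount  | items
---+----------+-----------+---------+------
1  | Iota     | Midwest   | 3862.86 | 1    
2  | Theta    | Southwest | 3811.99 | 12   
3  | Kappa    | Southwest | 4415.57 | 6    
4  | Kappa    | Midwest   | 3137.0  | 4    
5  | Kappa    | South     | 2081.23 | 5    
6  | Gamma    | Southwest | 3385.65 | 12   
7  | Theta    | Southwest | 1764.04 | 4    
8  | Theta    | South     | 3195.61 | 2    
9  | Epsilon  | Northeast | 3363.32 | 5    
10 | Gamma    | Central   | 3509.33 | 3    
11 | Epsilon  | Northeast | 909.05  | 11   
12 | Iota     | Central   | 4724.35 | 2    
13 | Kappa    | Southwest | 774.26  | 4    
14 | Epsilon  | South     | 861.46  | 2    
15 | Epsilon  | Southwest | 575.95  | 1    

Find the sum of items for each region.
SELECT region, SUM(items) as result
FROM orders
GROUP BY region

Result:
  Central: 5
  Midwest: 5
  Northeast: 16
  South: 9
  Southwest: 39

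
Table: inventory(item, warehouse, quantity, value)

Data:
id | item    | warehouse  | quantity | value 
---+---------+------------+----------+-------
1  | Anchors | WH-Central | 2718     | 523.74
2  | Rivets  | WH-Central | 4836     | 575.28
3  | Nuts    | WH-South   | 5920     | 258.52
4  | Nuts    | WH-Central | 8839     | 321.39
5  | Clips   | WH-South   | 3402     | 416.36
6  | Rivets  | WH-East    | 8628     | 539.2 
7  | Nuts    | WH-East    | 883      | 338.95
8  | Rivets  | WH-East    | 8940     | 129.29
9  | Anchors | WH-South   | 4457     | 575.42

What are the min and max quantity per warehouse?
SELECT warehouse, MIN(quantity), MAX(quantity)
FROM inventory
GROUP BY warehouse

Result:
  WH-Central: min=2718, max=8839
  WH-East: min=883, max=8940
  WH-South: min=3402, max=5920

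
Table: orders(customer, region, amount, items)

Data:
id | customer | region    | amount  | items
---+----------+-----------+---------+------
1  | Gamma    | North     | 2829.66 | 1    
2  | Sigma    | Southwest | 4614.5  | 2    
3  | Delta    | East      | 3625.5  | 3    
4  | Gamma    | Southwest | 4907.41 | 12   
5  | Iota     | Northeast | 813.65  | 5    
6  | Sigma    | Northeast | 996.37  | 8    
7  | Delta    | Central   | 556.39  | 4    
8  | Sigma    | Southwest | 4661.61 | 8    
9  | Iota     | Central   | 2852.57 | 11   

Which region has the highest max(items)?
SELECT region, MAX(items) as val
FROM orders
GROUP BY region
ORDER BY val DESC
LIMIT 1

Result: Southwest with max(items) = 12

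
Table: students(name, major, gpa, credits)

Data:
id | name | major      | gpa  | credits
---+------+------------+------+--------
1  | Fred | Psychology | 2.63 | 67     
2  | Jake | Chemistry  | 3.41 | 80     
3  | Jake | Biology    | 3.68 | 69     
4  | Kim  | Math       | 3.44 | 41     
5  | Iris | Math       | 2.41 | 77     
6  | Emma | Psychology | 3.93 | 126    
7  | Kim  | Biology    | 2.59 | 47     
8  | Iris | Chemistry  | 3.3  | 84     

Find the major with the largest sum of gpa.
SELECT major, SUM(gpa) as val
FROM students
GROUP BY major
ORDER BY val DESC
LIMIT 1

Result: Chemistry with sum(gpa) = 6.71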